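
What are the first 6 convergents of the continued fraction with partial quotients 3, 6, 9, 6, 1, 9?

3/1, 19/6, 174/55, 1063/336, 1237/391, 12196/3855

Using the convergent recurrence p_i = a_i*p_{i-1} + p_{i-2}, q_i = a_i*q_{i-1} + q_{i-2} with p_{-2}=0, p_{-1}=1, q_{-2}=1, q_{-1}=0:
  i=0: a_0=3, p_0 = 3*1 + 0 = 3, q_0 = 3*0 + 1 = 1.
  i=1: a_1=6, p_1 = 6*3 + 1 = 19, q_1 = 6*1 + 0 = 6.
  i=2: a_2=9, p_2 = 9*19 + 3 = 174, q_2 = 9*6 + 1 = 55.
  i=3: a_3=6, p_3 = 6*174 + 19 = 1063, q_3 = 6*55 + 6 = 336.
  i=4: a_4=1, p_4 = 1*1063 + 174 = 1237, q_4 = 1*336 + 55 = 391.
  i=5: a_5=9, p_5 = 9*1237 + 1063 = 12196, q_5 = 9*391 + 336 = 3855.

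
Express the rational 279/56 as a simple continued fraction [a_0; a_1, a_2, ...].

Run the Euclidean algorithm on 279 and 56; the successive quotients are the partial quotients a_0, a_1, ... (each step inverts the fractional part left over by the previous one):
  279 = 4*56 + 55, so a_0 = 4.
  56 = 1*55 + 1, so a_1 = 1.
  55 = 55*1 + 0, so a_2 = 55.
The remainder reaches 0 after 3 divisions, so the expansion has 3 partial quotients, read off in order.

[4; 1, 55]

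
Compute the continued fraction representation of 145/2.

Run the Euclidean algorithm on 145 and 2; the successive quotients are the partial quotients a_0, a_1, ... (each step inverts the fractional part left over by the previous one):
  145 = 72*2 + 1, so a_0 = 72.
  2 = 2*1 + 0, so a_1 = 2.
The remainder reaches 0 after 2 divisions, so the expansion has 2 partial quotients, read off in order.

[72; 2]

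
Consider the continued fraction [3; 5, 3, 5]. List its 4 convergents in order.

3/1, 16/5, 51/16, 271/85

Using the convergent recurrence p_i = a_i*p_{i-1} + p_{i-2}, q_i = a_i*q_{i-1} + q_{i-2} with p_{-2}=0, p_{-1}=1, q_{-2}=1, q_{-1}=0:
  i=0: a_0=3, p_0 = 3*1 + 0 = 3, q_0 = 3*0 + 1 = 1.
  i=1: a_1=5, p_1 = 5*3 + 1 = 16, q_1 = 5*1 + 0 = 5.
  i=2: a_2=3, p_2 = 3*16 + 3 = 51, q_2 = 3*5 + 1 = 16.
  i=3: a_3=5, p_3 = 5*51 + 16 = 271, q_3 = 5*16 + 5 = 85.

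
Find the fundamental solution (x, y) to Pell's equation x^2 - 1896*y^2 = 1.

First expand sqrt(1896) as a continued fraction. With x_i = (sqrt(1896) + m_i)/d_i and (m_0, d_0) = (0, 1): a_0 = floor(sqrt(1896)) = 43, since 43^2 = 1849 <= 1896 < 1936 = 44^2.
Iterate m_{i+1} = d_i*a_i - m_i, d_{i+1} = (1896 - m_{i+1}^2)/d_i, a_{i+1} = floor((a_0 + m_{i+1})/d_{i+1}):
  m_1 = 1*43 - 0 = 43, d_1 = (1896 - 43^2)/1 = 47/1 = 47, a_1 = floor((43 + 43)/47) = 1.
  m_2 = 47*1 - 43 = 4, d_2 = (1896 - 4^2)/47 = 1880/47 = 40, a_2 = floor((43 + 4)/40) = 1.
  m_3 = 40*1 - 4 = 36, d_3 = (1896 - 36^2)/40 = 600/40 = 15, a_3 = floor((43 + 36)/15) = 5.
  m_4 = 15*5 - 36 = 39, d_4 = (1896 - 39^2)/15 = 375/15 = 25, a_4 = floor((43 + 39)/25) = 3.
  m_5 = 25*3 - 39 = 36, d_5 = (1896 - 36^2)/25 = 600/25 = 24, a_5 = floor((43 + 36)/24) = 3.
  m_6 = 24*3 - 36 = 36, d_6 = (1896 - 36^2)/24 = 600/24 = 25, a_6 = floor((43 + 36)/25) = 3.
  m_7 = 25*3 - 36 = 39, d_7 = (1896 - 39^2)/25 = 375/25 = 15, a_7 = floor((43 + 39)/15) = 5.
  m_8 = 15*5 - 39 = 36, d_8 = (1896 - 36^2)/15 = 600/15 = 40, a_8 = floor((43 + 36)/40) = 1.
  m_9 = 40*1 - 36 = 4, d_9 = (1896 - 4^2)/40 = 1880/40 = 47, a_9 = floor((43 + 4)/47) = 1.
  m_10 = 47*1 - 4 = 43, d_10 = (1896 - 43^2)/47 = 47/47 = 1, a_10 = floor((43 + 43)/1) = 86.
  m_11 = 1*86 - 43 = 43, d_11 = (1896 - 43^2)/1 = 47/1 = 47: (m_11, d_11) = (m_1, d_1) = (43, 47), so from here the quotients repeat a_1, ..., a_10; the period length is 10.
So sqrt(1896) = [43; (1, 1, 5, 3, 3, 3, 5, 1, 1, 86)] with period length k = 10.
k is even, so the fundamental solution of x^2 - 1896y^2 = 1 is (p_{k-1}, q_{k-1}) = (p_9, q_9); compute convergents through index 9.
Convergents (p_i = a_i*p_{i-1} + p_{i-2}, q_i = a_i*q_{i-1} + q_{i-2} with p_{-2}=0, p_{-1}=1, q_{-2}=1, q_{-1}=0):
  i=0: a_0=43, p_0 = 43*1 + 0 = 43, q_0 = 43*0 + 1 = 1.
  i=1: a_1=1, p_1 = 1*43 + 1 = 44, q_1 = 1*1 + 0 = 1.
  i=2: a_2=1, p_2 = 1*44 + 43 = 87, q_2 = 1*1 + 1 = 2.
  i=3: a_3=5, p_3 = 5*87 + 44 = 479, q_3 = 5*2 + 1 = 11.
  i=4: a_4=3, p_4 = 3*479 + 87 = 1524, q_4 = 3*11 + 2 = 35.
  i=5: a_5=3, p_5 = 3*1524 + 479 = 5051, q_5 = 3*35 + 11 = 116.
  i=6: a_6=3, p_6 = 3*5051 + 1524 = 16677, q_6 = 3*116 + 35 = 383.
  i=7: a_7=5, p_7 = 5*16677 + 5051 = 88436, q_7 = 5*383 + 116 = 2031.
  i=8: a_8=1, p_8 = 1*88436 + 16677 = 105113, q_8 = 1*2031 + 383 = 2414.
  i=9: a_9=1, p_9 = 1*105113 + 88436 = 193549, q_9 = 1*2414 + 2031 = 4445.
Check: 193549^2 - 1896*4445^2 = 37461215401 - 37461215400 = 1, so (x, y) = (193549, 4445) solves the equation, and by the theorem it is the least positive solution.

(x, y) = (193549, 4445)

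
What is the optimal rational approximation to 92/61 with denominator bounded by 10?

Expand x = 92/61 as a continued fraction with the Euclidean algorithm:
  92 = 1*61 + 31, so a_0 = 1.
  61 = 1*31 + 30, so a_1 = 1.
  31 = 1*30 + 1, so a_2 = 1.
  30 = 30*1 + 0, so a_3 = 30.
so x = [1; 1, 1, 30].
Convergents (p_i = a_i*p_{i-1} + p_{i-2}, q_i = a_i*q_{i-1} + q_{i-2} with p_{-2}=0, p_{-1}=1, q_{-2}=1, q_{-1}=0), until the denominator exceeds 10:
  i=0: a_0=1, p_0 = 1*1 + 0 = 1, q_0 = 1*0 + 1 = 1.
  i=1: a_1=1, p_1 = 1*1 + 1 = 2, q_1 = 1*1 + 0 = 1.
  i=2: a_2=1, p_2 = 1*2 + 1 = 3, q_2 = 1*1 + 1 = 2.
  i=3: a_3=30, p_3 = 30*3 + 2 = 92, q_3 = 30*2 + 1 = 61.
q_3 = 61 > 10, so the last convergent with denominator <= 10 is p_2/q_2 = 3/2.
The closest fraction with denominator <= 10 is either p_2/q_2 or the intermediate fraction (k*p_2 + p_1)/(k*q_2 + q_1) with the largest k >= 1 whose denominator stays <= 10; these approach x as k grows, and every other convergent or intermediate fraction in range is farther away.
Largest k: floor((10 - q_1)/q_2) = floor((10 - 1)/2) = 4.
That gives (4*3 + 2)/(4*2 + 1) = 14/9.
Compare the errors: |x - 3/2| = |92*2 - 3*61|/(61*2) = 1/122, and |x - 14/9| = |92*9 - 14*61|/(61*9) = 26/549.
Cross-multiplying, 1*549 = 549 < 3172 = 26*122, so 1/122 is smaller: the convergent 3/2 is closer to x than 14/9.

3/2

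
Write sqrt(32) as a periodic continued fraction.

Write x_i = (sqrt(32) + m_i)/d_i with (m_0, d_0) = (0, 1). a_0 = floor(sqrt(32)) = 5, since 5^2 = 25 <= 32 < 36 = 6^2.
Iterate m_{i+1} = d_i*a_i - m_i, d_{i+1} = (32 - m_{i+1}^2)/d_i, a_{i+1} = floor((a_0 + m_{i+1})/d_{i+1}):
  m_1 = 1*5 - 0 = 5, d_1 = (32 - 5^2)/1 = 7/1 = 7, a_1 = floor((5 + 5)/7) = 1.
  m_2 = 7*1 - 5 = 2, d_2 = (32 - 2^2)/7 = 28/7 = 4, a_2 = floor((5 + 2)/4) = 1.
  m_3 = 4*1 - 2 = 2, d_3 = (32 - 2^2)/4 = 28/4 = 7, a_3 = floor((5 + 2)/7) = 1.
  m_4 = 7*1 - 2 = 5, d_4 = (32 - 5^2)/7 = 7/7 = 1, a_4 = floor((5 + 5)/1) = 10.
  m_5 = 1*10 - 5 = 5, d_5 = (32 - 5^2)/1 = 7/1 = 7: (m_5, d_5) = (m_1, d_1) = (5, 7), so from here the quotients repeat a_1, ..., a_4; the period length is 4.
Hence the expansion of sqrt(32) is a_0 = 5 followed by the repeating block 1, 1, 1, 10 (period 4).

[5; (1, 1, 1, 10)]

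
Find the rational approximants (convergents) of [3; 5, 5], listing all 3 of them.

3/1, 16/5, 83/26

Using the convergent recurrence p_i = a_i*p_{i-1} + p_{i-2}, q_i = a_i*q_{i-1} + q_{i-2} with p_{-2}=0, p_{-1}=1, q_{-2}=1, q_{-1}=0:
  i=0: a_0=3, p_0 = 3*1 + 0 = 3, q_0 = 3*0 + 1 = 1.
  i=1: a_1=5, p_1 = 5*3 + 1 = 16, q_1 = 5*1 + 0 = 5.
  i=2: a_2=5, p_2 = 5*16 + 3 = 83, q_2 = 5*5 + 1 = 26.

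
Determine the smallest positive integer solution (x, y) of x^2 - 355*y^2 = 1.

First expand sqrt(355) as a continued fraction. With x_i = (sqrt(355) + m_i)/d_i and (m_0, d_0) = (0, 1): a_0 = floor(sqrt(355)) = 18, since 18^2 = 324 <= 355 < 361 = 19^2.
Iterate m_{i+1} = d_i*a_i - m_i, d_{i+1} = (355 - m_{i+1}^2)/d_i, a_{i+1} = floor((a_0 + m_{i+1})/d_{i+1}):
  m_1 = 1*18 - 0 = 18, d_1 = (355 - 18^2)/1 = 31/1 = 31, a_1 = floor((18 + 18)/31) = 1.
  m_2 = 31*1 - 18 = 13, d_2 = (355 - 13^2)/31 = 186/31 = 6, a_2 = floor((18 + 13)/6) = 5.
  m_3 = 6*5 - 13 = 17, d_3 = (355 - 17^2)/6 = 66/6 = 11, a_3 = floor((18 + 17)/11) = 3.
  m_4 = 11*3 - 17 = 16, d_4 = (355 - 16^2)/11 = 99/11 = 9, a_4 = floor((18 + 16)/9) = 3.
  m_5 = 9*3 - 16 = 11, d_5 = (355 - 11^2)/9 = 234/9 = 26, a_5 = floor((18 + 11)/26) = 1.
  m_6 = 26*1 - 11 = 15, d_6 = (355 - 15^2)/26 = 130/26 = 5, a_6 = floor((18 + 15)/5) = 6.
  m_7 = 5*6 - 15 = 15, d_7 = (355 - 15^2)/5 = 130/5 = 26, a_7 = floor((18 + 15)/26) = 1.
  m_8 = 26*1 - 15 = 11, d_8 = (355 - 11^2)/26 = 234/26 = 9, a_8 = floor((18 + 11)/9) = 3.
  m_9 = 9*3 - 11 = 16, d_9 = (355 - 16^2)/9 = 99/9 = 11, a_9 = floor((18 + 16)/11) = 3.
  m_10 = 11*3 - 16 = 17, d_10 = (355 - 17^2)/11 = 66/11 = 6, a_10 = floor((18 + 17)/6) = 5.
  m_11 = 6*5 - 17 = 13, d_11 = (355 - 13^2)/6 = 186/6 = 31, a_11 = floor((18 + 13)/31) = 1.
  m_12 = 31*1 - 13 = 18, d_12 = (355 - 18^2)/31 = 31/31 = 1, a_12 = floor((18 + 18)/1) = 36.
  m_13 = 1*36 - 18 = 18, d_13 = (355 - 18^2)/1 = 31/1 = 31: (m_13, d_13) = (m_1, d_1) = (18, 31), so from here the quotients repeat a_1, ..., a_12; the period length is 12.
So sqrt(355) = [18; (1, 5, 3, 3, 1, 6, 1, 3, 3, 5, 1, 36)] with period length k = 12.
k is even, so the fundamental solution of x^2 - 355y^2 = 1 is (p_{k-1}, q_{k-1}) = (p_11, q_11); compute convergents through index 11.
Convergents (p_i = a_i*p_{i-1} + p_{i-2}, q_i = a_i*q_{i-1} + q_{i-2} with p_{-2}=0, p_{-1}=1, q_{-2}=1, q_{-1}=0):
  i=0: a_0=18, p_0 = 18*1 + 0 = 18, q_0 = 18*0 + 1 = 1.
  i=1: a_1=1, p_1 = 1*18 + 1 = 19, q_1 = 1*1 + 0 = 1.
  i=2: a_2=5, p_2 = 5*19 + 18 = 113, q_2 = 5*1 + 1 = 6.
  i=3: a_3=3, p_3 = 3*113 + 19 = 358, q_3 = 3*6 + 1 = 19.
  i=4: a_4=3, p_4 = 3*358 + 113 = 1187, q_4 = 3*19 + 6 = 63.
  i=5: a_5=1, p_5 = 1*1187 + 358 = 1545, q_5 = 1*63 + 19 = 82.
  i=6: a_6=6, p_6 = 6*1545 + 1187 = 10457, q_6 = 6*82 + 63 = 555.
  i=7: a_7=1, p_7 = 1*10457 + 1545 = 12002, q_7 = 1*555 + 82 = 637.
  i=8: a_8=3, p_8 = 3*12002 + 10457 = 46463, q_8 = 3*637 + 555 = 2466.
  i=9: a_9=3, p_9 = 3*46463 + 12002 = 151391, q_9 = 3*2466 + 637 = 8035.
  i=10: a_10=5, p_10 = 5*151391 + 46463 = 803418, q_10 = 5*8035 + 2466 = 42641.
  i=11: a_11=1, p_11 = 1*803418 + 151391 = 954809, q_11 = 1*42641 + 8035 = 50676.
Check: 954809^2 - 355*50676^2 = 911660226481 - 911660226480 = 1, so (x, y) = (954809, 50676) solves the equation, and by the theorem it is the least positive solution.

(x, y) = (954809, 50676)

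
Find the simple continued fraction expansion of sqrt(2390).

Write x_i = (sqrt(2390) + m_i)/d_i with (m_0, d_0) = (0, 1). a_0 = floor(sqrt(2390)) = 48, since 48^2 = 2304 <= 2390 < 2401 = 49^2.
Iterate m_{i+1} = d_i*a_i - m_i, d_{i+1} = (2390 - m_{i+1}^2)/d_i, a_{i+1} = floor((a_0 + m_{i+1})/d_{i+1}):
  m_1 = 1*48 - 0 = 48, d_1 = (2390 - 48^2)/1 = 86/1 = 86, a_1 = floor((48 + 48)/86) = 1.
  m_2 = 86*1 - 48 = 38, d_2 = (2390 - 38^2)/86 = 946/86 = 11, a_2 = floor((48 + 38)/11) = 7.
  m_3 = 11*7 - 38 = 39, d_3 = (2390 - 39^2)/11 = 869/11 = 79, a_3 = floor((48 + 39)/79) = 1.
  m_4 = 79*1 - 39 = 40, d_4 = (2390 - 40^2)/79 = 790/79 = 10, a_4 = floor((48 + 40)/10) = 8.
  m_5 = 10*8 - 40 = 40, d_5 = (2390 - 40^2)/10 = 790/10 = 79, a_5 = floor((48 + 40)/79) = 1.
  m_6 = 79*1 - 40 = 39, d_6 = (2390 - 39^2)/79 = 869/79 = 11, a_6 = floor((48 + 39)/11) = 7.
  m_7 = 11*7 - 39 = 38, d_7 = (2390 - 38^2)/11 = 946/11 = 86, a_7 = floor((48 + 38)/86) = 1.
  m_8 = 86*1 - 38 = 48, d_8 = (2390 - 48^2)/86 = 86/86 = 1, a_8 = floor((48 + 48)/1) = 96.
  m_9 = 1*96 - 48 = 48, d_9 = (2390 - 48^2)/1 = 86/1 = 86: (m_9, d_9) = (m_1, d_1) = (48, 86), so from here the quotients repeat a_1, ..., a_8; the period length is 8.
Hence the expansion of sqrt(2390) is a_0 = 48 followed by the repeating block 1, 7, 1, 8, 1, 7, 1, 96 (period 8).

[48; (1, 7, 1, 8, 1, 7, 1, 96)]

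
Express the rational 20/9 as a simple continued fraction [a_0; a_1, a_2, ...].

[2; 4, 2]

Run the Euclidean algorithm on 20 and 9; the successive quotients are the partial quotients a_0, a_1, ... (each step inverts the fractional part left over by the previous one):
  20 = 2*9 + 2, so a_0 = 2.
  9 = 4*2 + 1, so a_1 = 4.
  2 = 2*1 + 0, so a_2 = 2.
The remainder reaches 0 after 3 divisions, so the expansion has 3 partial quotients, read off in order.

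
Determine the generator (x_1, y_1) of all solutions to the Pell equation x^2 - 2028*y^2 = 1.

(x, y) = (1351, 30)

First expand sqrt(2028) as a continued fraction. With x_i = (sqrt(2028) + m_i)/d_i and (m_0, d_0) = (0, 1): a_0 = floor(sqrt(2028)) = 45, since 45^2 = 2025 <= 2028 < 2116 = 46^2.
Iterate m_{i+1} = d_i*a_i - m_i, d_{i+1} = (2028 - m_{i+1}^2)/d_i, a_{i+1} = floor((a_0 + m_{i+1})/d_{i+1}):
  m_1 = 1*45 - 0 = 45, d_1 = (2028 - 45^2)/1 = 3/1 = 3, a_1 = floor((45 + 45)/3) = 30.
  m_2 = 3*30 - 45 = 45, d_2 = (2028 - 45^2)/3 = 3/3 = 1, a_2 = floor((45 + 45)/1) = 90.
  m_3 = 1*90 - 45 = 45, d_3 = (2028 - 45^2)/1 = 3/1 = 3: (m_3, d_3) = (m_1, d_1) = (45, 3), so from here the quotients repeat a_1, a_2; the period length is 2.
So sqrt(2028) = [45; (30, 90)] with period length k = 2.
k is even, so the fundamental solution of x^2 - 2028y^2 = 1 is (p_{k-1}, q_{k-1}) = (p_1, q_1); compute convergents through index 1.
Convergents (p_i = a_i*p_{i-1} + p_{i-2}, q_i = a_i*q_{i-1} + q_{i-2} with p_{-2}=0, p_{-1}=1, q_{-2}=1, q_{-1}=0):
  i=0: a_0=45, p_0 = 45*1 + 0 = 45, q_0 = 45*0 + 1 = 1.
  i=1: a_1=30, p_1 = 30*45 + 1 = 1351, q_1 = 30*1 + 0 = 30.
Check: 1351^2 - 2028*30^2 = 1825201 - 1825200 = 1, so (x, y) = (1351, 30) solves the equation, and by the theorem it is the least positive solution.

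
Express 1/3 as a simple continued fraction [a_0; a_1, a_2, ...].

Run the Euclidean algorithm on 1 and 3; the successive quotients are the partial quotients a_0, a_1, ... (each step inverts the fractional part left over by the previous one):
  1 = 0*3 + 1, so a_0 = 0.
  3 = 3*1 + 0, so a_1 = 3.
The remainder reaches 0 after 2 divisions, so the expansion has 2 partial quotients, read off in order.

[0; 3]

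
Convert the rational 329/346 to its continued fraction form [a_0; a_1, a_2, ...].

Run the Euclidean algorithm on 329 and 346; the successive quotients are the partial quotients a_0, a_1, ... (each step inverts the fractional part left over by the previous one):
  329 = 0*346 + 329, so a_0 = 0.
  346 = 1*329 + 17, so a_1 = 1.
  329 = 19*17 + 6, so a_2 = 19.
  17 = 2*6 + 5, so a_3 = 2.
  6 = 1*5 + 1, so a_4 = 1.
  5 = 5*1 + 0, so a_5 = 5.
The remainder reaches 0 after 6 divisions, so the expansion has 6 partial quotients, read off in order.

[0; 1, 19, 2, 1, 5]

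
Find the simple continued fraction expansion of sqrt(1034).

Write x_i = (sqrt(1034) + m_i)/d_i with (m_0, d_0) = (0, 1). a_0 = floor(sqrt(1034)) = 32, since 32^2 = 1024 <= 1034 < 1089 = 33^2.
Iterate m_{i+1} = d_i*a_i - m_i, d_{i+1} = (1034 - m_{i+1}^2)/d_i, a_{i+1} = floor((a_0 + m_{i+1})/d_{i+1}):
  m_1 = 1*32 - 0 = 32, d_1 = (1034 - 32^2)/1 = 10/1 = 10, a_1 = floor((32 + 32)/10) = 6.
  m_2 = 10*6 - 32 = 28, d_2 = (1034 - 28^2)/10 = 250/10 = 25, a_2 = floor((32 + 28)/25) = 2.
  m_3 = 25*2 - 28 = 22, d_3 = (1034 - 22^2)/25 = 550/25 = 22, a_3 = floor((32 + 22)/22) = 2.
  m_4 = 22*2 - 22 = 22, d_4 = (1034 - 22^2)/22 = 550/22 = 25, a_4 = floor((32 + 22)/25) = 2.
  m_5 = 25*2 - 22 = 28, d_5 = (1034 - 28^2)/25 = 250/25 = 10, a_5 = floor((32 + 28)/10) = 6.
  m_6 = 10*6 - 28 = 32, d_6 = (1034 - 32^2)/10 = 10/10 = 1, a_6 = floor((32 + 32)/1) = 64.
  m_7 = 1*64 - 32 = 32, d_7 = (1034 - 32^2)/1 = 10/1 = 10: (m_7, d_7) = (m_1, d_1) = (32, 10), so from here the quotients repeat a_1, ..., a_6; the period length is 6.
Hence the expansion of sqrt(1034) is a_0 = 32 followed by the repeating block 6, 2, 2, 2, 6, 64 (period 6).

[32; (6, 2, 2, 2, 6, 64)]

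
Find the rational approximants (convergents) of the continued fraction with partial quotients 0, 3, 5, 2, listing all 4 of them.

Using the convergent recurrence p_i = a_i*p_{i-1} + p_{i-2}, q_i = a_i*q_{i-1} + q_{i-2} with p_{-2}=0, p_{-1}=1, q_{-2}=1, q_{-1}=0:
  i=0: a_0=0, p_0 = 0*1 + 0 = 0, q_0 = 0*0 + 1 = 1.
  i=1: a_1=3, p_1 = 3*0 + 1 = 1, q_1 = 3*1 + 0 = 3.
  i=2: a_2=5, p_2 = 5*1 + 0 = 5, q_2 = 5*3 + 1 = 16.
  i=3: a_3=2, p_3 = 2*5 + 1 = 11, q_3 = 2*16 + 3 = 35.

0/1, 1/3, 5/16, 11/35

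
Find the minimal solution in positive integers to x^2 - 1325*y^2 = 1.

First expand sqrt(1325) as a continued fraction. With x_i = (sqrt(1325) + m_i)/d_i and (m_0, d_0) = (0, 1): a_0 = floor(sqrt(1325)) = 36, since 36^2 = 1296 <= 1325 < 1369 = 37^2.
Iterate m_{i+1} = d_i*a_i - m_i, d_{i+1} = (1325 - m_{i+1}^2)/d_i, a_{i+1} = floor((a_0 + m_{i+1})/d_{i+1}):
  m_1 = 1*36 - 0 = 36, d_1 = (1325 - 36^2)/1 = 29/1 = 29, a_1 = floor((36 + 36)/29) = 2.
  m_2 = 29*2 - 36 = 22, d_2 = (1325 - 22^2)/29 = 841/29 = 29, a_2 = floor((36 + 22)/29) = 2.
  m_3 = 29*2 - 22 = 36, d_3 = (1325 - 36^2)/29 = 29/29 = 1, a_3 = floor((36 + 36)/1) = 72.
  m_4 = 1*72 - 36 = 36, d_4 = (1325 - 36^2)/1 = 29/1 = 29: (m_4, d_4) = (m_1, d_1) = (36, 29), so from here the quotients repeat a_1, ..., a_3; the period length is 3.
So sqrt(1325) = [36; (2, 2, 72)] with period length k = 3.
k is odd, so (p_{k-1}, q_{k-1}) only solves x^2 - 1325y^2 = -1 and the fundamental solution of x^2 - 1325y^2 = 1 is (p_{2k-1}, q_{2k-1}) = (p_5, q_5); compute convergents through index 5, running through the period twice.
Convergents (p_i = a_i*p_{i-1} + p_{i-2}, q_i = a_i*q_{i-1} + q_{i-2} with p_{-2}=0, p_{-1}=1, q_{-2}=1, q_{-1}=0):
  i=0: a_0=36, p_0 = 36*1 + 0 = 36, q_0 = 36*0 + 1 = 1.
  i=1: a_1=2, p_1 = 2*36 + 1 = 73, q_1 = 2*1 + 0 = 2.
  i=2: a_2=2, p_2 = 2*73 + 36 = 182, q_2 = 2*2 + 1 = 5.
  i=3: a_3=72, p_3 = 72*182 + 73 = 13177, q_3 = 72*5 + 2 = 362.
  i=4: a_4=2, p_4 = 2*13177 + 182 = 26536, q_4 = 2*362 + 5 = 729.
  i=5: a_5=2, p_5 = 2*26536 + 13177 = 66249, q_5 = 2*729 + 362 = 1820.
Indeed p_2^2 - 1325*q_2^2 = 33124 - 33125 = -1, not +1.
Check: 66249^2 - 1325*1820^2 = 4388930001 - 4388930000 = 1, so (x, y) = (66249, 1820) solves the equation, and by the theorem it is the least positive solution.

(x, y) = (66249, 1820)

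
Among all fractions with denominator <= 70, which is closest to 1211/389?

Expand x = 1211/389 as a continued fraction with the Euclidean algorithm:
  1211 = 3*389 + 44, so a_0 = 3.
  389 = 8*44 + 37, so a_1 = 8.
  44 = 1*37 + 7, so a_2 = 1.
  37 = 5*7 + 2, so a_3 = 5.
  7 = 3*2 + 1, so a_4 = 3.
  2 = 2*1 + 0, so a_5 = 2.
so x = [3; 8, 1, 5, 3, 2].
Convergents (p_i = a_i*p_{i-1} + p_{i-2}, q_i = a_i*q_{i-1} + q_{i-2} with p_{-2}=0, p_{-1}=1, q_{-2}=1, q_{-1}=0), until the denominator exceeds 70:
  i=0: a_0=3, p_0 = 3*1 + 0 = 3, q_0 = 3*0 + 1 = 1.
  i=1: a_1=8, p_1 = 8*3 + 1 = 25, q_1 = 8*1 + 0 = 8.
  i=2: a_2=1, p_2 = 1*25 + 3 = 28, q_2 = 1*8 + 1 = 9.
  i=3: a_3=5, p_3 = 5*28 + 25 = 165, q_3 = 5*9 + 8 = 53.
  i=4: a_4=3, p_4 = 3*165 + 28 = 523, q_4 = 3*53 + 9 = 168.
q_4 = 168 > 70, so the last convergent with denominator <= 70 is p_3/q_3 = 165/53.
The closest fraction with denominator <= 70 is either p_3/q_3 or the intermediate fraction (k*p_3 + p_2)/(k*q_3 + q_2) with the largest k >= 1 whose denominator stays <= 70; these approach x as k grows, and every other convergent or intermediate fraction in range is farther away.
Largest k: floor((70 - q_2)/q_3) = floor((70 - 9)/53) = 1.
That gives (1*165 + 28)/(1*53 + 9) = 193/62.
Compare the errors: |x - 165/53| = |1211*53 - 165*389|/(389*53) = 2/20617, and |x - 193/62| = |1211*62 - 193*389|/(389*62) = 5/24118.
Cross-multiplying, 2*24118 = 48236 < 103085 = 5*20617, so 2/20617 is smaller: the convergent 165/53 is closer to x than 193/62.

165/53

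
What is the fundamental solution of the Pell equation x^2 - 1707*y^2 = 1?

(x, y) = (616226, 14915)

First expand sqrt(1707) as a continued fraction. With x_i = (sqrt(1707) + m_i)/d_i and (m_0, d_0) = (0, 1): a_0 = floor(sqrt(1707)) = 41, since 41^2 = 1681 <= 1707 < 1764 = 42^2.
Iterate m_{i+1} = d_i*a_i - m_i, d_{i+1} = (1707 - m_{i+1}^2)/d_i, a_{i+1} = floor((a_0 + m_{i+1})/d_{i+1}):
  m_1 = 1*41 - 0 = 41, d_1 = (1707 - 41^2)/1 = 26/1 = 26, a_1 = floor((41 + 41)/26) = 3.
  m_2 = 26*3 - 41 = 37, d_2 = (1707 - 37^2)/26 = 338/26 = 13, a_2 = floor((41 + 37)/13) = 6.
  m_3 = 13*6 - 37 = 41, d_3 = (1707 - 41^2)/13 = 26/13 = 2, a_3 = floor((41 + 41)/2) = 41.
  m_4 = 2*41 - 41 = 41, d_4 = (1707 - 41^2)/2 = 26/2 = 13, a_4 = floor((41 + 41)/13) = 6.
  m_5 = 13*6 - 41 = 37, d_5 = (1707 - 37^2)/13 = 338/13 = 26, a_5 = floor((41 + 37)/26) = 3.
  m_6 = 26*3 - 37 = 41, d_6 = (1707 - 41^2)/26 = 26/26 = 1, a_6 = floor((41 + 41)/1) = 82.
  m_7 = 1*82 - 41 = 41, d_7 = (1707 - 41^2)/1 = 26/1 = 26: (m_7, d_7) = (m_1, d_1) = (41, 26), so from here the quotients repeat a_1, ..., a_6; the period length is 6.
So sqrt(1707) = [41; (3, 6, 41, 6, 3, 82)] with period length k = 6.
k is even, so the fundamental solution of x^2 - 1707y^2 = 1 is (p_{k-1}, q_{k-1}) = (p_5, q_5); compute convergents through index 5.
Convergents (p_i = a_i*p_{i-1} + p_{i-2}, q_i = a_i*q_{i-1} + q_{i-2} with p_{-2}=0, p_{-1}=1, q_{-2}=1, q_{-1}=0):
  i=0: a_0=41, p_0 = 41*1 + 0 = 41, q_0 = 41*0 + 1 = 1.
  i=1: a_1=3, p_1 = 3*41 + 1 = 124, q_1 = 3*1 + 0 = 3.
  i=2: a_2=6, p_2 = 6*124 + 41 = 785, q_2 = 6*3 + 1 = 19.
  i=3: a_3=41, p_3 = 41*785 + 124 = 32309, q_3 = 41*19 + 3 = 782.
  i=4: a_4=6, p_4 = 6*32309 + 785 = 194639, q_4 = 6*782 + 19 = 4711.
  i=5: a_5=3, p_5 = 3*194639 + 32309 = 616226, q_5 = 3*4711 + 782 = 14915.
Check: 616226^2 - 1707*14915^2 = 379734483076 - 379734483075 = 1, so (x, y) = (616226, 14915) solves the equation, and by the theorem it is the least positive solution.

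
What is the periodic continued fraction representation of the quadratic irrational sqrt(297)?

Write x_i = (sqrt(297) + m_i)/d_i with (m_0, d_0) = (0, 1). a_0 = floor(sqrt(297)) = 17, since 17^2 = 289 <= 297 < 324 = 18^2.
Iterate m_{i+1} = d_i*a_i - m_i, d_{i+1} = (297 - m_{i+1}^2)/d_i, a_{i+1} = floor((a_0 + m_{i+1})/d_{i+1}):
  m_1 = 1*17 - 0 = 17, d_1 = (297 - 17^2)/1 = 8/1 = 8, a_1 = floor((17 + 17)/8) = 4.
  m_2 = 8*4 - 17 = 15, d_2 = (297 - 15^2)/8 = 72/8 = 9, a_2 = floor((17 + 15)/9) = 3.
  m_3 = 9*3 - 15 = 12, d_3 = (297 - 12^2)/9 = 153/9 = 17, a_3 = floor((17 + 12)/17) = 1.
  m_4 = 17*1 - 12 = 5, d_4 = (297 - 5^2)/17 = 272/17 = 16, a_4 = floor((17 + 5)/16) = 1.
  m_5 = 16*1 - 5 = 11, d_5 = (297 - 11^2)/16 = 176/16 = 11, a_5 = floor((17 + 11)/11) = 2.
  m_6 = 11*2 - 11 = 11, d_6 = (297 - 11^2)/11 = 176/11 = 16, a_6 = floor((17 + 11)/16) = 1.
  m_7 = 16*1 - 11 = 5, d_7 = (297 - 5^2)/16 = 272/16 = 17, a_7 = floor((17 + 5)/17) = 1.
  m_8 = 17*1 - 5 = 12, d_8 = (297 - 12^2)/17 = 153/17 = 9, a_8 = floor((17 + 12)/9) = 3.
  m_9 = 9*3 - 12 = 15, d_9 = (297 - 15^2)/9 = 72/9 = 8, a_9 = floor((17 + 15)/8) = 4.
  m_10 = 8*4 - 15 = 17, d_10 = (297 - 17^2)/8 = 8/8 = 1, a_10 = floor((17 + 17)/1) = 34.
  m_11 = 1*34 - 17 = 17, d_11 = (297 - 17^2)/1 = 8/1 = 8: (m_11, d_11) = (m_1, d_1) = (17, 8), so from here the quotients repeat a_1, ..., a_10; the period length is 10.
Hence the expansion of sqrt(297) is a_0 = 17 followed by the repeating block 4, 3, 1, 1, 2, 1, 1, 3, 4, 34 (period 10).

[17; (4, 3, 1, 1, 2, 1, 1, 3, 4, 34)]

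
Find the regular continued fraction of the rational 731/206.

Run the Euclidean algorithm on 731 and 206; the successive quotients are the partial quotients a_0, a_1, ... (each step inverts the fractional part left over by the previous one):
  731 = 3*206 + 113, so a_0 = 3.
  206 = 1*113 + 93, so a_1 = 1.
  113 = 1*93 + 20, so a_2 = 1.
  93 = 4*20 + 13, so a_3 = 4.
  20 = 1*13 + 7, so a_4 = 1.
  13 = 1*7 + 6, so a_5 = 1.
  7 = 1*6 + 1, so a_6 = 1.
  6 = 6*1 + 0, so a_7 = 6.
The remainder reaches 0 after 8 divisions, so the expansion has 8 partial quotients, read off in order.

[3; 1, 1, 4, 1, 1, 1, 6]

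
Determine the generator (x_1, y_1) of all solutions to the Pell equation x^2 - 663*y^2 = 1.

(x, y) = (103, 4)

First expand sqrt(663) as a continued fraction. With x_i = (sqrt(663) + m_i)/d_i and (m_0, d_0) = (0, 1): a_0 = floor(sqrt(663)) = 25, since 25^2 = 625 <= 663 < 676 = 26^2.
Iterate m_{i+1} = d_i*a_i - m_i, d_{i+1} = (663 - m_{i+1}^2)/d_i, a_{i+1} = floor((a_0 + m_{i+1})/d_{i+1}):
  m_1 = 1*25 - 0 = 25, d_1 = (663 - 25^2)/1 = 38/1 = 38, a_1 = floor((25 + 25)/38) = 1.
  m_2 = 38*1 - 25 = 13, d_2 = (663 - 13^2)/38 = 494/38 = 13, a_2 = floor((25 + 13)/13) = 2.
  m_3 = 13*2 - 13 = 13, d_3 = (663 - 13^2)/13 = 494/13 = 38, a_3 = floor((25 + 13)/38) = 1.
  m_4 = 38*1 - 13 = 25, d_4 = (663 - 25^2)/38 = 38/38 = 1, a_4 = floor((25 + 25)/1) = 50.
  m_5 = 1*50 - 25 = 25, d_5 = (663 - 25^2)/1 = 38/1 = 38: (m_5, d_5) = (m_1, d_1) = (25, 38), so from here the quotients repeat a_1, ..., a_4; the period length is 4.
So sqrt(663) = [25; (1, 2, 1, 50)] with period length k = 4.
k is even, so the fundamental solution of x^2 - 663y^2 = 1 is (p_{k-1}, q_{k-1}) = (p_3, q_3); compute convergents through index 3.
Convergents (p_i = a_i*p_{i-1} + p_{i-2}, q_i = a_i*q_{i-1} + q_{i-2} with p_{-2}=0, p_{-1}=1, q_{-2}=1, q_{-1}=0):
  i=0: a_0=25, p_0 = 25*1 + 0 = 25, q_0 = 25*0 + 1 = 1.
  i=1: a_1=1, p_1 = 1*25 + 1 = 26, q_1 = 1*1 + 0 = 1.
  i=2: a_2=2, p_2 = 2*26 + 25 = 77, q_2 = 2*1 + 1 = 3.
  i=3: a_3=1, p_3 = 1*77 + 26 = 103, q_3 = 1*3 + 1 = 4.
Check: 103^2 - 663*4^2 = 10609 - 10608 = 1, so (x, y) = (103, 4) solves the equation, and by the theorem it is the least positive solution.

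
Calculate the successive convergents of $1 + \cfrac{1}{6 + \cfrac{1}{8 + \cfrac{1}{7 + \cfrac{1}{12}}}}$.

1/1, 7/6, 57/49, 406/349, 4929/4237

Using the convergent recurrence p_i = a_i*p_{i-1} + p_{i-2}, q_i = a_i*q_{i-1} + q_{i-2} with p_{-2}=0, p_{-1}=1, q_{-2}=1, q_{-1}=0:
  i=0: a_0=1, p_0 = 1*1 + 0 = 1, q_0 = 1*0 + 1 = 1.
  i=1: a_1=6, p_1 = 6*1 + 1 = 7, q_1 = 6*1 + 0 = 6.
  i=2: a_2=8, p_2 = 8*7 + 1 = 57, q_2 = 8*6 + 1 = 49.
  i=3: a_3=7, p_3 = 7*57 + 7 = 406, q_3 = 7*49 + 6 = 349.
  i=4: a_4=12, p_4 = 12*406 + 57 = 4929, q_4 = 12*349 + 49 = 4237.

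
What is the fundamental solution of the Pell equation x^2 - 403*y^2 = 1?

First expand sqrt(403) as a continued fraction. With x_i = (sqrt(403) + m_i)/d_i and (m_0, d_0) = (0, 1): a_0 = floor(sqrt(403)) = 20, since 20^2 = 400 <= 403 < 441 = 21^2.
Iterate m_{i+1} = d_i*a_i - m_i, d_{i+1} = (403 - m_{i+1}^2)/d_i, a_{i+1} = floor((a_0 + m_{i+1})/d_{i+1}):
  m_1 = 1*20 - 0 = 20, d_1 = (403 - 20^2)/1 = 3/1 = 3, a_1 = floor((20 + 20)/3) = 13.
  m_2 = 3*13 - 20 = 19, d_2 = (403 - 19^2)/3 = 42/3 = 14, a_2 = floor((20 + 19)/14) = 2.
  m_3 = 14*2 - 19 = 9, d_3 = (403 - 9^2)/14 = 322/14 = 23, a_3 = floor((20 + 9)/23) = 1.
  m_4 = 23*1 - 9 = 14, d_4 = (403 - 14^2)/23 = 207/23 = 9, a_4 = floor((20 + 14)/9) = 3.
  m_5 = 9*3 - 14 = 13, d_5 = (403 - 13^2)/9 = 234/9 = 26, a_5 = floor((20 + 13)/26) = 1.
  m_6 = 26*1 - 13 = 13, d_6 = (403 - 13^2)/26 = 234/26 = 9, a_6 = floor((20 + 13)/9) = 3.
  m_7 = 9*3 - 13 = 14, d_7 = (403 - 14^2)/9 = 207/9 = 23, a_7 = floor((20 + 14)/23) = 1.
  m_8 = 23*1 - 14 = 9, d_8 = (403 - 9^2)/23 = 322/23 = 14, a_8 = floor((20 + 9)/14) = 2.
  m_9 = 14*2 - 9 = 19, d_9 = (403 - 19^2)/14 = 42/14 = 3, a_9 = floor((20 + 19)/3) = 13.
  m_10 = 3*13 - 19 = 20, d_10 = (403 - 20^2)/3 = 3/3 = 1, a_10 = floor((20 + 20)/1) = 40.
  m_11 = 1*40 - 20 = 20, d_11 = (403 - 20^2)/1 = 3/1 = 3: (m_11, d_11) = (m_1, d_1) = (20, 3), so from here the quotients repeat a_1, ..., a_10; the period length is 10.
So sqrt(403) = [20; (13, 2, 1, 3, 1, 3, 1, 2, 13, 40)] with period length k = 10.
k is even, so the fundamental solution of x^2 - 403y^2 = 1 is (p_{k-1}, q_{k-1}) = (p_9, q_9); compute convergents through index 9.
Convergents (p_i = a_i*p_{i-1} + p_{i-2}, q_i = a_i*q_{i-1} + q_{i-2} with p_{-2}=0, p_{-1}=1, q_{-2}=1, q_{-1}=0):
  i=0: a_0=20, p_0 = 20*1 + 0 = 20, q_0 = 20*0 + 1 = 1.
  i=1: a_1=13, p_1 = 13*20 + 1 = 261, q_1 = 13*1 + 0 = 13.
  i=2: a_2=2, p_2 = 2*261 + 20 = 542, q_2 = 2*13 + 1 = 27.
  i=3: a_3=1, p_3 = 1*542 + 261 = 803, q_3 = 1*27 + 13 = 40.
  i=4: a_4=3, p_4 = 3*803 + 542 = 2951, q_4 = 3*40 + 27 = 147.
  i=5: a_5=1, p_5 = 1*2951 + 803 = 3754, q_5 = 1*147 + 40 = 187.
  i=6: a_6=3, p_6 = 3*3754 + 2951 = 14213, q_6 = 3*187 + 147 = 708.
  i=7: a_7=1, p_7 = 1*14213 + 3754 = 17967, q_7 = 1*708 + 187 = 895.
  i=8: a_8=2, p_8 = 2*17967 + 14213 = 50147, q_8 = 2*895 + 708 = 2498.
  i=9: a_9=13, p_9 = 13*50147 + 17967 = 669878, q_9 = 13*2498 + 895 = 33369.
Check: 669878^2 - 403*33369^2 = 448736534884 - 448736534883 = 1, so (x, y) = (669878, 33369) solves the equation, and by the theorem it is the least positive solution.

(x, y) = (669878, 33369)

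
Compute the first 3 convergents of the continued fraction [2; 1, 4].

2/1, 3/1, 14/5

Using the convergent recurrence p_i = a_i*p_{i-1} + p_{i-2}, q_i = a_i*q_{i-1} + q_{i-2} with p_{-2}=0, p_{-1}=1, q_{-2}=1, q_{-1}=0:
  i=0: a_0=2, p_0 = 2*1 + 0 = 2, q_0 = 2*0 + 1 = 1.
  i=1: a_1=1, p_1 = 1*2 + 1 = 3, q_1 = 1*1 + 0 = 1.
  i=2: a_2=4, p_2 = 4*3 + 2 = 14, q_2 = 4*1 + 1 = 5.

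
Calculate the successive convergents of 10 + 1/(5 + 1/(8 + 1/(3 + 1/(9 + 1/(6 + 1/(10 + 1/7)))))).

10/1, 51/5, 418/41, 1305/128, 12163/1193, 74283/7286, 754993/74053, 5359234/525657

Using the convergent recurrence p_i = a_i*p_{i-1} + p_{i-2}, q_i = a_i*q_{i-1} + q_{i-2} with p_{-2}=0, p_{-1}=1, q_{-2}=1, q_{-1}=0:
  i=0: a_0=10, p_0 = 10*1 + 0 = 10, q_0 = 10*0 + 1 = 1.
  i=1: a_1=5, p_1 = 5*10 + 1 = 51, q_1 = 5*1 + 0 = 5.
  i=2: a_2=8, p_2 = 8*51 + 10 = 418, q_2 = 8*5 + 1 = 41.
  i=3: a_3=3, p_3 = 3*418 + 51 = 1305, q_3 = 3*41 + 5 = 128.
  i=4: a_4=9, p_4 = 9*1305 + 418 = 12163, q_4 = 9*128 + 41 = 1193.
  i=5: a_5=6, p_5 = 6*12163 + 1305 = 74283, q_5 = 6*1193 + 128 = 7286.
  i=6: a_6=10, p_6 = 10*74283 + 12163 = 754993, q_6 = 10*7286 + 1193 = 74053.
  i=7: a_7=7, p_7 = 7*754993 + 74283 = 5359234, q_7 = 7*74053 + 7286 = 525657.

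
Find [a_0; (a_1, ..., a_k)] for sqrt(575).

Write x_i = (sqrt(575) + m_i)/d_i with (m_0, d_0) = (0, 1). a_0 = floor(sqrt(575)) = 23, since 23^2 = 529 <= 575 < 576 = 24^2.
Iterate m_{i+1} = d_i*a_i - m_i, d_{i+1} = (575 - m_{i+1}^2)/d_i, a_{i+1} = floor((a_0 + m_{i+1})/d_{i+1}):
  m_1 = 1*23 - 0 = 23, d_1 = (575 - 23^2)/1 = 46/1 = 46, a_1 = floor((23 + 23)/46) = 1.
  m_2 = 46*1 - 23 = 23, d_2 = (575 - 23^2)/46 = 46/46 = 1, a_2 = floor((23 + 23)/1) = 46.
  m_3 = 1*46 - 23 = 23, d_3 = (575 - 23^2)/1 = 46/1 = 46: (m_3, d_3) = (m_1, d_1) = (23, 46), so from here the quotients repeat a_1, a_2; the period length is 2.
Hence the expansion of sqrt(575) is a_0 = 23 followed by the repeating block 1, 46 (period 2).

[23; (1, 46)]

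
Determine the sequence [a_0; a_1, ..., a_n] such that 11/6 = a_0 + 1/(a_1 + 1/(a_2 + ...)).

[1; 1, 5]

Run the Euclidean algorithm on 11 and 6; the successive quotients are the partial quotients a_0, a_1, ... (each step inverts the fractional part left over by the previous one):
  11 = 1*6 + 5, so a_0 = 1.
  6 = 1*5 + 1, so a_1 = 1.
  5 = 5*1 + 0, so a_2 = 5.
The remainder reaches 0 after 3 divisions, so the expansion has 3 partial quotients, read off in order.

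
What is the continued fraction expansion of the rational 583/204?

[2; 1, 6, 29]

Run the Euclidean algorithm on 583 and 204; the successive quotients are the partial quotients a_0, a_1, ... (each step inverts the fractional part left over by the previous one):
  583 = 2*204 + 175, so a_0 = 2.
  204 = 1*175 + 29, so a_1 = 1.
  175 = 6*29 + 1, so a_2 = 6.
  29 = 29*1 + 0, so a_3 = 29.
The remainder reaches 0 after 4 divisions, so the expansion has 4 partial quotients, read off in order.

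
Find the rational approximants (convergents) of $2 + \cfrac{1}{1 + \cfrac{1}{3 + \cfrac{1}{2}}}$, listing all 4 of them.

Using the convergent recurrence p_i = a_i*p_{i-1} + p_{i-2}, q_i = a_i*q_{i-1} + q_{i-2} with p_{-2}=0, p_{-1}=1, q_{-2}=1, q_{-1}=0:
  i=0: a_0=2, p_0 = 2*1 + 0 = 2, q_0 = 2*0 + 1 = 1.
  i=1: a_1=1, p_1 = 1*2 + 1 = 3, q_1 = 1*1 + 0 = 1.
  i=2: a_2=3, p_2 = 3*3 + 2 = 11, q_2 = 3*1 + 1 = 4.
  i=3: a_3=2, p_3 = 2*11 + 3 = 25, q_3 = 2*4 + 1 = 9.

2/1, 3/1, 11/4, 25/9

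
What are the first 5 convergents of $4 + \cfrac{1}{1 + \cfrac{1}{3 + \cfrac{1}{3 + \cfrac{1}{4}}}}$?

4/1, 5/1, 19/4, 62/13, 267/56

Using the convergent recurrence p_i = a_i*p_{i-1} + p_{i-2}, q_i = a_i*q_{i-1} + q_{i-2} with p_{-2}=0, p_{-1}=1, q_{-2}=1, q_{-1}=0:
  i=0: a_0=4, p_0 = 4*1 + 0 = 4, q_0 = 4*0 + 1 = 1.
  i=1: a_1=1, p_1 = 1*4 + 1 = 5, q_1 = 1*1 + 0 = 1.
  i=2: a_2=3, p_2 = 3*5 + 4 = 19, q_2 = 3*1 + 1 = 4.
  i=3: a_3=3, p_3 = 3*19 + 5 = 62, q_3 = 3*4 + 1 = 13.
  i=4: a_4=4, p_4 = 4*62 + 19 = 267, q_4 = 4*13 + 4 = 56.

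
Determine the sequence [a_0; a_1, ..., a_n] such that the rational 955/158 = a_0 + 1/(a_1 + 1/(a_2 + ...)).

[6; 22, 1, 1, 3]

Run the Euclidean algorithm on 955 and 158; the successive quotients are the partial quotients a_0, a_1, ... (each step inverts the fractional part left over by the previous one):
  955 = 6*158 + 7, so a_0 = 6.
  158 = 22*7 + 4, so a_1 = 22.
  7 = 1*4 + 3, so a_2 = 1.
  4 = 1*3 + 1, so a_3 = 1.
  3 = 3*1 + 0, so a_4 = 3.
The remainder reaches 0 after 5 divisions, so the expansion has 5 partial quotients, read off in order.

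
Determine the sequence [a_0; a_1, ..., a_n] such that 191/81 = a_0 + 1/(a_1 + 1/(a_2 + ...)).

Run the Euclidean algorithm on 191 and 81; the successive quotients are the partial quotients a_0, a_1, ... (each step inverts the fractional part left over by the previous one):
  191 = 2*81 + 29, so a_0 = 2.
  81 = 2*29 + 23, so a_1 = 2.
  29 = 1*23 + 6, so a_2 = 1.
  23 = 3*6 + 5, so a_3 = 3.
  6 = 1*5 + 1, so a_4 = 1.
  5 = 5*1 + 0, so a_5 = 5.
The remainder reaches 0 after 6 divisions, so the expansion has 6 partial quotients, read off in order.

[2; 2, 1, 3, 1, 5]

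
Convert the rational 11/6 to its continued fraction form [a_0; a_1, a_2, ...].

[1; 1, 5]

Run the Euclidean algorithm on 11 and 6; the successive quotients are the partial quotients a_0, a_1, ... (each step inverts the fractional part left over by the previous one):
  11 = 1*6 + 5, so a_0 = 1.
  6 = 1*5 + 1, so a_1 = 1.
  5 = 5*1 + 0, so a_2 = 5.
The remainder reaches 0 after 3 divisions, so the expansion has 3 partial quotients, read off in order.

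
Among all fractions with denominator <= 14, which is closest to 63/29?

Expand x = 63/29 as a continued fraction with the Euclidean algorithm:
  63 = 2*29 + 5, so a_0 = 2.
  29 = 5*5 + 4, so a_1 = 5.
  5 = 1*4 + 1, so a_2 = 1.
  4 = 4*1 + 0, so a_3 = 4.
so x = [2; 5, 1, 4].
Convergents (p_i = a_i*p_{i-1} + p_{i-2}, q_i = a_i*q_{i-1} + q_{i-2} with p_{-2}=0, p_{-1}=1, q_{-2}=1, q_{-1}=0), until the denominator exceeds 14:
  i=0: a_0=2, p_0 = 2*1 + 0 = 2, q_0 = 2*0 + 1 = 1.
  i=1: a_1=5, p_1 = 5*2 + 1 = 11, q_1 = 5*1 + 0 = 5.
  i=2: a_2=1, p_2 = 1*11 + 2 = 13, q_2 = 1*5 + 1 = 6.
  i=3: a_3=4, p_3 = 4*13 + 11 = 63, q_3 = 4*6 + 5 = 29.
q_3 = 29 > 14, so the last convergent with denominator <= 14 is p_2/q_2 = 13/6.
The closest fraction with denominator <= 14 is either p_2/q_2 or the intermediate fraction (k*p_2 + p_1)/(k*q_2 + q_1) with the largest k >= 1 whose denominator stays <= 14; these approach x as k grows, and every other convergent or intermediate fraction in range is farther away.
Largest k: floor((14 - q_1)/q_2) = floor((14 - 5)/6) = 1.
That gives (1*13 + 11)/(1*6 + 5) = 24/11.
Compare the errors: |x - 13/6| = |63*6 - 13*29|/(29*6) = 1/174, and |x - 24/11| = |63*11 - 24*29|/(29*11) = 3/319.
Cross-multiplying, 1*319 = 319 < 522 = 3*174, so 1/174 is smaller: the convergent 13/6 is closer to x than 24/11.

13/6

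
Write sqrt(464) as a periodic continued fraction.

[21; (1, 1, 5, 1, 1, 1, 5, 1, 1, 42)]

Write x_i = (sqrt(464) + m_i)/d_i with (m_0, d_0) = (0, 1). a_0 = floor(sqrt(464)) = 21, since 21^2 = 441 <= 464 < 484 = 22^2.
Iterate m_{i+1} = d_i*a_i - m_i, d_{i+1} = (464 - m_{i+1}^2)/d_i, a_{i+1} = floor((a_0 + m_{i+1})/d_{i+1}):
  m_1 = 1*21 - 0 = 21, d_1 = (464 - 21^2)/1 = 23/1 = 23, a_1 = floor((21 + 21)/23) = 1.
  m_2 = 23*1 - 21 = 2, d_2 = (464 - 2^2)/23 = 460/23 = 20, a_2 = floor((21 + 2)/20) = 1.
  m_3 = 20*1 - 2 = 18, d_3 = (464 - 18^2)/20 = 140/20 = 7, a_3 = floor((21 + 18)/7) = 5.
  m_4 = 7*5 - 18 = 17, d_4 = (464 - 17^2)/7 = 175/7 = 25, a_4 = floor((21 + 17)/25) = 1.
  m_5 = 25*1 - 17 = 8, d_5 = (464 - 8^2)/25 = 400/25 = 16, a_5 = floor((21 + 8)/16) = 1.
  m_6 = 16*1 - 8 = 8, d_6 = (464 - 8^2)/16 = 400/16 = 25, a_6 = floor((21 + 8)/25) = 1.
  m_7 = 25*1 - 8 = 17, d_7 = (464 - 17^2)/25 = 175/25 = 7, a_7 = floor((21 + 17)/7) = 5.
  m_8 = 7*5 - 17 = 18, d_8 = (464 - 18^2)/7 = 140/7 = 20, a_8 = floor((21 + 18)/20) = 1.
  m_9 = 20*1 - 18 = 2, d_9 = (464 - 2^2)/20 = 460/20 = 23, a_9 = floor((21 + 2)/23) = 1.
  m_10 = 23*1 - 2 = 21, d_10 = (464 - 21^2)/23 = 23/23 = 1, a_10 = floor((21 + 21)/1) = 42.
  m_11 = 1*42 - 21 = 21, d_11 = (464 - 21^2)/1 = 23/1 = 23: (m_11, d_11) = (m_1, d_1) = (21, 23), so from here the quotients repeat a_1, ..., a_10; the period length is 10.
Hence the expansion of sqrt(464) is a_0 = 21 followed by the repeating block 1, 1, 5, 1, 1, 1, 5, 1, 1, 42 (period 10).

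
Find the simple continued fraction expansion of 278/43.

Run the Euclidean algorithm on 278 and 43; the successive quotients are the partial quotients a_0, a_1, ... (each step inverts the fractional part left over by the previous one):
  278 = 6*43 + 20, so a_0 = 6.
  43 = 2*20 + 3, so a_1 = 2.
  20 = 6*3 + 2, so a_2 = 6.
  3 = 1*2 + 1, so a_3 = 1.
  2 = 2*1 + 0, so a_4 = 2.
The remainder reaches 0 after 5 divisions, so the expansion has 5 partial quotients, read off in order.

[6; 2, 6, 1, 2]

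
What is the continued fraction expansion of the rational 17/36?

Run the Euclidean algorithm on 17 and 36; the successive quotients are the partial quotients a_0, a_1, ... (each step inverts the fractional part left over by the previous one):
  17 = 0*36 + 17, so a_0 = 0.
  36 = 2*17 + 2, so a_1 = 2.
  17 = 8*2 + 1, so a_2 = 8.
  2 = 2*1 + 0, so a_3 = 2.
The remainder reaches 0 after 4 divisions, so the expansion has 4 partial quotients, read off in order.

[0; 2, 8, 2]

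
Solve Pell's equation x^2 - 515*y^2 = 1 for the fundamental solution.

(x, y) = (17406, 767)

First expand sqrt(515) as a continued fraction. With x_i = (sqrt(515) + m_i)/d_i and (m_0, d_0) = (0, 1): a_0 = floor(sqrt(515)) = 22, since 22^2 = 484 <= 515 < 529 = 23^2.
Iterate m_{i+1} = d_i*a_i - m_i, d_{i+1} = (515 - m_{i+1}^2)/d_i, a_{i+1} = floor((a_0 + m_{i+1})/d_{i+1}):
  m_1 = 1*22 - 0 = 22, d_1 = (515 - 22^2)/1 = 31/1 = 31, a_1 = floor((22 + 22)/31) = 1.
  m_2 = 31*1 - 22 = 9, d_2 = (515 - 9^2)/31 = 434/31 = 14, a_2 = floor((22 + 9)/14) = 2.
  m_3 = 14*2 - 9 = 19, d_3 = (515 - 19^2)/14 = 154/14 = 11, a_3 = floor((22 + 19)/11) = 3.
  m_4 = 11*3 - 19 = 14, d_4 = (515 - 14^2)/11 = 319/11 = 29, a_4 = floor((22 + 14)/29) = 1.
  m_5 = 29*1 - 14 = 15, d_5 = (515 - 15^2)/29 = 290/29 = 10, a_5 = floor((22 + 15)/10) = 3.
  m_6 = 10*3 - 15 = 15, d_6 = (515 - 15^2)/10 = 290/10 = 29, a_6 = floor((22 + 15)/29) = 1.
  m_7 = 29*1 - 15 = 14, d_7 = (515 - 14^2)/29 = 319/29 = 11, a_7 = floor((22 + 14)/11) = 3.
  m_8 = 11*3 - 14 = 19, d_8 = (515 - 19^2)/11 = 154/11 = 14, a_8 = floor((22 + 19)/14) = 2.
  m_9 = 14*2 - 19 = 9, d_9 = (515 - 9^2)/14 = 434/14 = 31, a_9 = floor((22 + 9)/31) = 1.
  m_10 = 31*1 - 9 = 22, d_10 = (515 - 22^2)/31 = 31/31 = 1, a_10 = floor((22 + 22)/1) = 44.
  m_11 = 1*44 - 22 = 22, d_11 = (515 - 22^2)/1 = 31/1 = 31: (m_11, d_11) = (m_1, d_1) = (22, 31), so from here the quotients repeat a_1, ..., a_10; the period length is 10.
So sqrt(515) = [22; (1, 2, 3, 1, 3, 1, 3, 2, 1, 44)] with period length k = 10.
k is even, so the fundamental solution of x^2 - 515y^2 = 1 is (p_{k-1}, q_{k-1}) = (p_9, q_9); compute convergents through index 9.
Convergents (p_i = a_i*p_{i-1} + p_{i-2}, q_i = a_i*q_{i-1} + q_{i-2} with p_{-2}=0, p_{-1}=1, q_{-2}=1, q_{-1}=0):
  i=0: a_0=22, p_0 = 22*1 + 0 = 22, q_0 = 22*0 + 1 = 1.
  i=1: a_1=1, p_1 = 1*22 + 1 = 23, q_1 = 1*1 + 0 = 1.
  i=2: a_2=2, p_2 = 2*23 + 22 = 68, q_2 = 2*1 + 1 = 3.
  i=3: a_3=3, p_3 = 3*68 + 23 = 227, q_3 = 3*3 + 1 = 10.
  i=4: a_4=1, p_4 = 1*227 + 68 = 295, q_4 = 1*10 + 3 = 13.
  i=5: a_5=3, p_5 = 3*295 + 227 = 1112, q_5 = 3*13 + 10 = 49.
  i=6: a_6=1, p_6 = 1*1112 + 295 = 1407, q_6 = 1*49 + 13 = 62.
  i=7: a_7=3, p_7 = 3*1407 + 1112 = 5333, q_7 = 3*62 + 49 = 235.
  i=8: a_8=2, p_8 = 2*5333 + 1407 = 12073, q_8 = 2*235 + 62 = 532.
  i=9: a_9=1, p_9 = 1*12073 + 5333 = 17406, q_9 = 1*532 + 235 = 767.
Check: 17406^2 - 515*767^2 = 302968836 - 302968835 = 1, so (x, y) = (17406, 767) solves the equation, and by the theorem it is the least positive solution.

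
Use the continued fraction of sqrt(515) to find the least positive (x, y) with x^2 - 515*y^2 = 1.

First expand sqrt(515) as a continued fraction. With x_i = (sqrt(515) + m_i)/d_i and (m_0, d_0) = (0, 1): a_0 = floor(sqrt(515)) = 22, since 22^2 = 484 <= 515 < 529 = 23^2.
Iterate m_{i+1} = d_i*a_i - m_i, d_{i+1} = (515 - m_{i+1}^2)/d_i, a_{i+1} = floor((a_0 + m_{i+1})/d_{i+1}):
  m_1 = 1*22 - 0 = 22, d_1 = (515 - 22^2)/1 = 31/1 = 31, a_1 = floor((22 + 22)/31) = 1.
  m_2 = 31*1 - 22 = 9, d_2 = (515 - 9^2)/31 = 434/31 = 14, a_2 = floor((22 + 9)/14) = 2.
  m_3 = 14*2 - 9 = 19, d_3 = (515 - 19^2)/14 = 154/14 = 11, a_3 = floor((22 + 19)/11) = 3.
  m_4 = 11*3 - 19 = 14, d_4 = (515 - 14^2)/11 = 319/11 = 29, a_4 = floor((22 + 14)/29) = 1.
  m_5 = 29*1 - 14 = 15, d_5 = (515 - 15^2)/29 = 290/29 = 10, a_5 = floor((22 + 15)/10) = 3.
  m_6 = 10*3 - 15 = 15, d_6 = (515 - 15^2)/10 = 290/10 = 29, a_6 = floor((22 + 15)/29) = 1.
  m_7 = 29*1 - 15 = 14, d_7 = (515 - 14^2)/29 = 319/29 = 11, a_7 = floor((22 + 14)/11) = 3.
  m_8 = 11*3 - 14 = 19, d_8 = (515 - 19^2)/11 = 154/11 = 14, a_8 = floor((22 + 19)/14) = 2.
  m_9 = 14*2 - 19 = 9, d_9 = (515 - 9^2)/14 = 434/14 = 31, a_9 = floor((22 + 9)/31) = 1.
  m_10 = 31*1 - 9 = 22, d_10 = (515 - 22^2)/31 = 31/31 = 1, a_10 = floor((22 + 22)/1) = 44.
  m_11 = 1*44 - 22 = 22, d_11 = (515 - 22^2)/1 = 31/1 = 31: (m_11, d_11) = (m_1, d_1) = (22, 31), so from here the quotients repeat a_1, ..., a_10; the period length is 10.
So sqrt(515) = [22; (1, 2, 3, 1, 3, 1, 3, 2, 1, 44)] with period length k = 10.
k is even, so the fundamental solution of x^2 - 515y^2 = 1 is (p_{k-1}, q_{k-1}) = (p_9, q_9); compute convergents through index 9.
Convergents (p_i = a_i*p_{i-1} + p_{i-2}, q_i = a_i*q_{i-1} + q_{i-2} with p_{-2}=0, p_{-1}=1, q_{-2}=1, q_{-1}=0):
  i=0: a_0=22, p_0 = 22*1 + 0 = 22, q_0 = 22*0 + 1 = 1.
  i=1: a_1=1, p_1 = 1*22 + 1 = 23, q_1 = 1*1 + 0 = 1.
  i=2: a_2=2, p_2 = 2*23 + 22 = 68, q_2 = 2*1 + 1 = 3.
  i=3: a_3=3, p_3 = 3*68 + 23 = 227, q_3 = 3*3 + 1 = 10.
  i=4: a_4=1, p_4 = 1*227 + 68 = 295, q_4 = 1*10 + 3 = 13.
  i=5: a_5=3, p_5 = 3*295 + 227 = 1112, q_5 = 3*13 + 10 = 49.
  i=6: a_6=1, p_6 = 1*1112 + 295 = 1407, q_6 = 1*49 + 13 = 62.
  i=7: a_7=3, p_7 = 3*1407 + 1112 = 5333, q_7 = 3*62 + 49 = 235.
  i=8: a_8=2, p_8 = 2*5333 + 1407 = 12073, q_8 = 2*235 + 62 = 532.
  i=9: a_9=1, p_9 = 1*12073 + 5333 = 17406, q_9 = 1*532 + 235 = 767.
Check: 17406^2 - 515*767^2 = 302968836 - 302968835 = 1, so (x, y) = (17406, 767) solves the equation, and by the theorem it is the least positive solution.

(x, y) = (17406, 767)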